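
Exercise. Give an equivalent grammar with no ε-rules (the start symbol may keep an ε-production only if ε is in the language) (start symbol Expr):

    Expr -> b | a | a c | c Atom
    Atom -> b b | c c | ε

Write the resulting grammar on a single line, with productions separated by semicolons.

Expr -> b | a | a c | c Atom | c; Atom -> b b | c c

The nullable symbols are {Atom}.
ε ∉ L(G), so no ε-production is kept.
Add the nullable-subset variants: Expr → c Atom gives c Atom | c.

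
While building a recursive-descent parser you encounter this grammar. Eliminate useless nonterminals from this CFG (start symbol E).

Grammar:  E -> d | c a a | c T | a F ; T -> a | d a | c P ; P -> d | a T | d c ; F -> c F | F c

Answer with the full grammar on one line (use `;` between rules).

E -> d | c a a | c T; T -> a | d a | c P; P -> d | a T | d c

Generating nonterminals: {E, P, T}.
Reachable from E after that: {E, P, T}.
Removed useless symbols: {F} and every production mentioning them.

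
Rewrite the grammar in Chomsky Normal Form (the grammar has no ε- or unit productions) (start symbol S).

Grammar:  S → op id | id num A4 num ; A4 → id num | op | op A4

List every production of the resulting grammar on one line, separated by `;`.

S → X1 X2 | X2 Y1; A4 → X2 X3 | op | X1 A4; X1 → op; X2 → id; X3 → num; Y1 → X3 Y2; Y2 → A4 X3

Introduce a nonterminal for each terminal appearing in a rule of length ≥ 2: X1 → op, X2 → id, X3 → num.
Binarize each right-hand side of length ≥ 3 by chaining fresh nonterminals (Y1, Y2, …): affected rules were S → X2 X3 A4 X3.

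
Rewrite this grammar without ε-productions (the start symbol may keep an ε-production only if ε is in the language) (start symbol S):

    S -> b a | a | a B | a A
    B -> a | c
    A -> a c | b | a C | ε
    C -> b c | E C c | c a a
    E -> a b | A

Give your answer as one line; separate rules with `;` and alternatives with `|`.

The nullable symbols are {A, E}.
ε ∉ L(G), so no ε-production is kept.
Add the nullable-subset variants: C → E C c gives E C c | C c.

S -> b a | a | a B | a A; B -> a | c; A -> a c | b | a C; C -> b c | E C c | C c | c a a; E -> a b | A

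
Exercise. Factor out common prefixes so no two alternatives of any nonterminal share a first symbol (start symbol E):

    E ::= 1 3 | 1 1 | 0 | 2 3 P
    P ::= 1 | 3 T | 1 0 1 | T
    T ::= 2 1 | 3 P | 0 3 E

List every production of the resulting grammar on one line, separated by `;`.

E ::= 0 | 2 3 P | 1 E'; P ::= 3 T | T | 1 P'; T ::= 2 1 | 3 P | 0 3 E; E' ::= 3 | 1; P' ::= ε | 0 1

E has alternatives sharing prefix '1': factor to E → 1 E' with E' → 3 | 1.
P has alternatives sharing prefix '1': factor to P → 1 P' with P' → ε | 0 1.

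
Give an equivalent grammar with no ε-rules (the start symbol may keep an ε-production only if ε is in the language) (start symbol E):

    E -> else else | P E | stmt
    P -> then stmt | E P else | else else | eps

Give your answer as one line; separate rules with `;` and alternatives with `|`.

Nullable set = {P}.
ε ∉ L(G), so no ε-production is kept.
Expand every rule over subsets of its nullable positions: P → E P else gives E P else | E else.

E -> else else | P E | stmt; P -> then stmt | E P else | E else | else else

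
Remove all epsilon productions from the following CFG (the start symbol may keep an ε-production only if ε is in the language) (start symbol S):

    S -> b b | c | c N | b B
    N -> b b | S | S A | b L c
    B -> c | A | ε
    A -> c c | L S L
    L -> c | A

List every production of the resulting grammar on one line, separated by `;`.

S -> b b | c | c N | b B | b; N -> b b | S | S A | b L c; B -> c | A; A -> c c | L S L; L -> c | A

Nullable nonterminals: {B}.
ε ∉ L(G), so no ε-production is kept.
For each production, add variants omitting each subset of nullable occurrences: S → b B gives b B | b.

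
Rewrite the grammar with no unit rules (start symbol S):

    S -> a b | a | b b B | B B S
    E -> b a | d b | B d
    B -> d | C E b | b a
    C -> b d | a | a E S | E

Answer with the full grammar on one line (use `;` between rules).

S -> a b | a | b b B | B B S; E -> b a | d b | B d; B -> d | C E b | b a; C -> b a | d b | B d | b d | a | a E S

Unit pairs: C ⇒* {E}.
Replace each nonterminal's rules with the union of the non-unit rules of every nonterminal it unit-derives.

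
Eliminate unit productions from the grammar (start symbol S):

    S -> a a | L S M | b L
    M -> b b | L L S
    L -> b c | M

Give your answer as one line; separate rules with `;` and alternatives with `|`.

Unit pairs: L ⇒* {M}.
For each unit pair (A, B), copy every non-unit production of B to A, then drop all unit productions.

S -> a a | L S M | b L; M -> b b | L L S; L -> b c | b b | L L S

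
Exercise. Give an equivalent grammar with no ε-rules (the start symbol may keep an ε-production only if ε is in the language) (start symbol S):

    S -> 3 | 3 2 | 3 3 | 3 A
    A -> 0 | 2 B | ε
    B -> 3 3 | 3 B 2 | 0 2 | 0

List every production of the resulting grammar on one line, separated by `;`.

S -> 3 | 3 2 | 3 3 | 3 A; A -> 0 | 2 B; B -> 3 3 | 3 B 2 | 0 2 | 0

Nullable set = {A}.
ε ∉ L(G), so no ε-production is kept.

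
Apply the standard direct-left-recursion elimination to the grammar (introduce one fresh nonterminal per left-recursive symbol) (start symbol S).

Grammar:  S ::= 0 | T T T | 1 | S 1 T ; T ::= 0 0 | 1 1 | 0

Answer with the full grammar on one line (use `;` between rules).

S ::= 0 S' | T T T S' | 1 S'; T ::= 0 0 | 1 1 | 0; S' ::= 1 T S' | ε

S is directly left-recursive.
For S: α = {1 T}, β = {0, T T T, 1}. Rewrite as S → β S' and S' → α S' | ε.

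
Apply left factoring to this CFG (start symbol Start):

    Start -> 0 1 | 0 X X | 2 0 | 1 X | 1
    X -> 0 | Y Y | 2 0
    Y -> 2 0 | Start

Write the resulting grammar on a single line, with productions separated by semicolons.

Start has alternatives sharing prefix '0': factor to Start → 0 Start1 with Start1 → 1 | X X.
Start has alternatives sharing prefix '1': factor to Start → 1 Start2 with Start2 → X | ε.

Start -> 2 0 | 0 Start1 | 1 Start2; X -> 0 | Y Y | 2 0; Y -> 2 0 | Start; Start1 -> 1 | X X; Start2 -> X | ε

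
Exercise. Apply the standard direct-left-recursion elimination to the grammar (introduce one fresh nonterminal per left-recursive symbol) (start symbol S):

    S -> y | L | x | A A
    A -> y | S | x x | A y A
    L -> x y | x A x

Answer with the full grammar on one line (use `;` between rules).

Directly left-recursive nonterminal: A.
For A: α = {y A}, β = {y, S, x x}. Rewrite as A → β A' and A' → α A' | ε.

S -> y | L | x | A A; A -> y A' | S A' | x x A'; L -> x y | x A x; A' -> y A A' | ε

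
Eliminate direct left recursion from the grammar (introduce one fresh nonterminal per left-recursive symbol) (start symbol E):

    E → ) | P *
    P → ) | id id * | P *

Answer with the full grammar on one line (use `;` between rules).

E → ) | P *; P → ) P' | id id * P'; P' → * P' | ε

P is directly left-recursive.
For P: α = {*}, β = {), id id *}. Rewrite as P → β P' and P' → α P' | ε.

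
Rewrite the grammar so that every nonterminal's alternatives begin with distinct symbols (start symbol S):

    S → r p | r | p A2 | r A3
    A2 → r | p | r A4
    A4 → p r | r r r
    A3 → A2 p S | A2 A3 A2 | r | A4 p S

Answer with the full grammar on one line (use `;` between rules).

S → p A2 | r S'; A2 → p | r A2'; A4 → p r | r r r; A3 → r | A4 p S | A2 A3'; S' → p | ε | A3; A2' → ε | A4; A3' → p S | A3 A2

S has alternatives sharing prefix 'r': factor to S → r S' with S' → p | ε | A3.
A2 has alternatives sharing prefix 'r': factor to A2 → r A2' with A2' → ε | A4.
A3 has alternatives sharing prefix 'A2': factor to A3 → A2 A3' with A3' → p S | A3 A2.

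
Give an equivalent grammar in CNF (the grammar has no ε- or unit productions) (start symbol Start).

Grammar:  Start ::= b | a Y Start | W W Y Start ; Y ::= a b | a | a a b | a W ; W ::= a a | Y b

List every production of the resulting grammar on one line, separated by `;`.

Introduce a nonterminal for each terminal appearing in a rule of length ≥ 2: X1 → a, X2 → b.
Binarize each right-hand side of length ≥ 3 by chaining fresh nonterminals (Y1, Y2, …): affected rules were Start → X1 Y Start; Start → W W Y Start; Y → X1 X1 X2.

Start ::= b | X1 Y1 | W Y2; Y ::= X1 X2 | a | X1 Y4 | X1 W; W ::= X1 X1 | Y X2; X1 ::= a; X2 ::= b; Y1 ::= Y Start; Y2 ::= W Y3; Y3 ::= Y Start; Y4 ::= X1 X2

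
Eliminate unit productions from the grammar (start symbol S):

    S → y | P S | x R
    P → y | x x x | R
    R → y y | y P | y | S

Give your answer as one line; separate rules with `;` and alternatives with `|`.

S → y | P S | x R; P → y | P S | x R | x x x | y y | y P; R → y | P S | x R | y y | y P

Unit pairs: P ⇒* {R, S}; R ⇒* {S}.
For every A with A ⇒* B via unit rules, add B's non-unit alternatives to A; then delete every rule of the form X → Y.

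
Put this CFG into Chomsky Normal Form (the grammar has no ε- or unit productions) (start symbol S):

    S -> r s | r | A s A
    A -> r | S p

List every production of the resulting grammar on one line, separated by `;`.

S -> X1 X2 | r | A Y1; A -> r | S X3; X1 -> r; X2 -> s; X3 -> p; Y1 -> X2 A

Introduce a nonterminal for each terminal appearing in a rule of length ≥ 2: X1 → r, X2 → s, X3 → p.
Binarize each right-hand side of length ≥ 3 by chaining fresh nonterminals (Y1, Y2, …): affected rules were S → A X2 A.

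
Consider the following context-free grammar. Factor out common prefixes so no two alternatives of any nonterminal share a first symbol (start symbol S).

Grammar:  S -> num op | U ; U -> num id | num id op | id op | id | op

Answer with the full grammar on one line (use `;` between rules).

U has alternatives sharing prefix 'num id': factor to U → num id U' with U' → ε | op.
U has alternatives sharing prefix 'id': factor to U → id U'' with U'' → op | ε.

S -> num op | U; U -> op | num id U' | id U''; U' -> eps | op; U'' -> op | eps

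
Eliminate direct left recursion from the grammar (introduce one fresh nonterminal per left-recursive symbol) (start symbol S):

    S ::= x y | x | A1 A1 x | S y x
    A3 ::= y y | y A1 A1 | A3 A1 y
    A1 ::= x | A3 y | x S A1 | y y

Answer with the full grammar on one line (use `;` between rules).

S, A3 are directly left-recursive.
For S: α = {y x}, β = {x y, x, A1 A1 x}. Rewrite as S → β S' and S' → α S' | ε.
For A3: α = {A1 y}, β = {y y, y A1 A1}. Rewrite as A3 → β A3' and A3' → α A3' | ε.

S ::= x y S' | x S' | A1 A1 x S'; A3 ::= y y A3' | y A1 A1 A3'; A1 ::= x | A3 y | x S A1 | y y; S' ::= y x S' | ε; A3' ::= A1 y A3' | ε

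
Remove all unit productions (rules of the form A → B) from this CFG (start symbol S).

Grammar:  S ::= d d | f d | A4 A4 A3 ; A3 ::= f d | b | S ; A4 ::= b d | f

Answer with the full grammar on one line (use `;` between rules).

Unit pairs: A3 ⇒* {S}.
Replace each nonterminal's rules with the union of the non-unit rules of every nonterminal it unit-derives.

S ::= d d | f d | A4 A4 A3; A3 ::= d d | f d | A4 A4 A3 | b; A4 ::= b d | f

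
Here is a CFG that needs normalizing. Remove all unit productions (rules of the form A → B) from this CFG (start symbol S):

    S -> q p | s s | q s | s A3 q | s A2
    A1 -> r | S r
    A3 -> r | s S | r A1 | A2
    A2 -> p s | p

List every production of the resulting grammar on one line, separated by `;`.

S -> q p | s s | q s | s A3 q | s A2; A1 -> r | S r; A3 -> p s | p | r | s S | r A1; A2 -> p s | p

Unit pairs: A3 ⇒* {A2}.
Replace each nonterminal's rules with the union of the non-unit rules of every nonterminal it unit-derives.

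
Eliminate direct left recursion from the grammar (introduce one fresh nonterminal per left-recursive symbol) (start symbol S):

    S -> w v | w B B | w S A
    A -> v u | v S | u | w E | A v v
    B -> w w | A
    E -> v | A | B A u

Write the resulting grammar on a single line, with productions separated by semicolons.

Left recursion appears on A.
For A: α = {v v}, β = {v u, v S, u, w E}. Rewrite as A → β A' and A' → α A' | ε.

S -> w v | w B B | w S A; A -> v u A' | v S A' | u A' | w E A'; B -> w w | A; E -> v | A | B A u; A' -> v v A' | ε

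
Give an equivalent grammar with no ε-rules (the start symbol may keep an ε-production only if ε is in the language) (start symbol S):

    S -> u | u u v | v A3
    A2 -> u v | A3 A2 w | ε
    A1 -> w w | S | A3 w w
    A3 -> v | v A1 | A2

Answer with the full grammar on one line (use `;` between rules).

Nullable set = {A2, A3}.
ε ∉ L(G), so no ε-production is kept.
For each production, add variants omitting each subset of nullable occurrences: S → v A3 gives v A3 | v. A2 → A3 A2 w gives A3 A2 w | A3 w | A2 w | w.

S -> u | u u v | v A3 | v; A2 -> u v | A3 A2 w | A3 w | A2 w | w; A1 -> w w | S | A3 w w; A3 -> v | v A1 | A2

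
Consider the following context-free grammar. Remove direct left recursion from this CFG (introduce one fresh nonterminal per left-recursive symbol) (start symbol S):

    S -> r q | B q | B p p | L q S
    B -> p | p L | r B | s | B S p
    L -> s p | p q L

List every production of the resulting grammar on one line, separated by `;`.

S -> r q | B q | B p p | L q S; B -> p B' | p L B' | r B B' | s B'; L -> s p | p q L; B' -> S p B' | ε

Left recursion appears on B.
For B: α = {S p}, β = {p, p L, r B, s}. Rewrite as B → β B' and B' → α B' | ε.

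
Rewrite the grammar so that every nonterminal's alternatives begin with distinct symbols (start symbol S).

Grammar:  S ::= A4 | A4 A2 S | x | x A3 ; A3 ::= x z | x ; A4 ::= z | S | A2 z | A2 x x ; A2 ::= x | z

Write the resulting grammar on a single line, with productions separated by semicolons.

S ::= A4 S' | x S''; A3 ::= x A3'; A4 ::= z | S | A2 A4'; A2 ::= x | z; S' ::= ε | A2 S; S'' ::= ε | A3; A3' ::= z | ε; A4' ::= z | x x

S has alternatives sharing prefix 'A4': factor to S → A4 S' with S' → ε | A2 S.
S has alternatives sharing prefix 'x': factor to S → x S'' with S'' → ε | A3.
A3 has alternatives sharing prefix 'x': factor to A3 → x A3' with A3' → z | ε.
A4 has alternatives sharing prefix 'A2': factor to A4 → A2 A4' with A4' → z | x x.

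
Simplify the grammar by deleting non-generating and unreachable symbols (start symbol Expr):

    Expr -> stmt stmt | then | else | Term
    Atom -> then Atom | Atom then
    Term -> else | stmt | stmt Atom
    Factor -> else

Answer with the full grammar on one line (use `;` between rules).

Generating nonterminals: {Expr, Factor, Term}.
Reachable from Expr after that: {Expr, Term}.
Removed useless symbols: {Atom, Factor} and every production mentioning them.

Expr -> stmt stmt | then | else | Term; Term -> else | stmt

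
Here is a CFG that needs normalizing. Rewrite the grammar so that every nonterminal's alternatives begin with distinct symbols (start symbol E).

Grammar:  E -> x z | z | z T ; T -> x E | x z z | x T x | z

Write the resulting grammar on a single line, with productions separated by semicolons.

E -> x z | z E'; T -> z | x T'; E' -> eps | T; T' -> E | z z | T x

E has alternatives sharing prefix 'z': factor to E → z E' with E' → ε | T.
T has alternatives sharing prefix 'x': factor to T → x T' with T' → E | z z | T x.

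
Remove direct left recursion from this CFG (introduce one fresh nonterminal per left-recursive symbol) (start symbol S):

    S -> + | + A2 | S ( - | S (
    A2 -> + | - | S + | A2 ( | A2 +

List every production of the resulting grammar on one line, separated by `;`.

S -> + S' | + A2 S'; A2 -> + A2' | - A2' | S + A2'; S' -> ( - S' | ( S' | ε; A2' -> ( A2' | + A2' | ε

Left recursion appears on S, A2.
For S: α = {( -, (}, β = {+, + A2}. Rewrite as S → β S' and S' → α S' | ε.
For A2: α = {(, +}, β = {+, -, S +}. Rewrite as A2 → β A2' and A2' → α A2' | ε.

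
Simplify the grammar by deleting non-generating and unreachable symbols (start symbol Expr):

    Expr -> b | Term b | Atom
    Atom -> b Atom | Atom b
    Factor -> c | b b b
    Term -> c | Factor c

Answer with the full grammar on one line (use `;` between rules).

Expr -> b | Term b; Factor -> c | b b b; Term -> c | Factor c

Generating nonterminals: {Expr, Factor, Term}.
Reachable from Expr after that: {Expr, Factor, Term}.
Removed useless symbols: {Atom} and every production mentioning them.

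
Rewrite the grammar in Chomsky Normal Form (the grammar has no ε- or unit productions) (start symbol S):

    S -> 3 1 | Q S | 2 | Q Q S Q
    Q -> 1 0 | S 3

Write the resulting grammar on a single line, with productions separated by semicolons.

S -> X1 X2 | Q S | 2 | Q Y1; Q -> X2 X3 | S X1; X1 -> 3; X2 -> 1; X3 -> 0; Y1 -> Q Y2; Y2 -> S Q

Introduce a nonterminal for each terminal appearing in a rule of length ≥ 2: X1 → 3, X2 → 1, X3 → 0.
Binarize each right-hand side of length ≥ 3 by chaining fresh nonterminals (Y1, Y2, …): affected rules were S → Q Q S Q.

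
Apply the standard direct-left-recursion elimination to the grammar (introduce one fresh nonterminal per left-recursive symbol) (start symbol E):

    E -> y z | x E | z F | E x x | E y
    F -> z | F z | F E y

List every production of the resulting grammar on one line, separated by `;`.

Directly left-recursive nonterminals: E, F.
For E: α = {x x, y}, β = {y z, x E, z F}. Rewrite as E → β E' and E' → α E' | ε.
For F: α = {z, E y}, β = {z}. Rewrite as F → β F' and F' → α F' | ε.

E -> y z E' | x E E' | z F E'; F -> z F'; E' -> x x E' | y E' | eps; F' -> z F' | E y F' | eps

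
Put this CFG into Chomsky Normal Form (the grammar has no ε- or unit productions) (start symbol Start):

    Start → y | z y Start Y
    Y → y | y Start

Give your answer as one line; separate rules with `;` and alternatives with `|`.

Start → y | X1 Y1; Y → y | X2 Start; X1 → z; X2 → y; Y1 → X2 Y2; Y2 → Start Y

Introduce a nonterminal for each terminal appearing in a rule of length ≥ 2: X1 → z, X2 → y.
Binarize each right-hand side of length ≥ 3 by chaining fresh nonterminals (Y1, Y2, …): affected rules were Start → X1 X2 Start Y.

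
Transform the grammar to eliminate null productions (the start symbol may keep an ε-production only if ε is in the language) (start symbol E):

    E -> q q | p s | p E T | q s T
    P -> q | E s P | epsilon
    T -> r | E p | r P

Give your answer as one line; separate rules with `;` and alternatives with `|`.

Nullable nonterminals: {P}.
ε ∉ L(G), so no ε-production is kept.
Expand every rule over subsets of its nullable positions: P → E s P gives E s P | E s.

E -> q q | p s | p E T | q s T; P -> q | E s P | E s; T -> r | E p | r P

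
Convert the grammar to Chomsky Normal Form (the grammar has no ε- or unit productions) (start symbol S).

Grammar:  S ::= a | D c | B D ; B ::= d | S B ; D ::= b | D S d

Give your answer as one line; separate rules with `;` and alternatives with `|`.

S ::= a | D X1 | B D; B ::= d | S B; D ::= b | D Y1; X1 ::= c; X2 ::= d; Y1 ::= S X2

Introduce a nonterminal for each terminal appearing in a rule of length ≥ 2: X1 → c, X2 → d.
Binarize each right-hand side of length ≥ 3 by chaining fresh nonterminals (Y1, Y2, …): affected rules were D → D S X2.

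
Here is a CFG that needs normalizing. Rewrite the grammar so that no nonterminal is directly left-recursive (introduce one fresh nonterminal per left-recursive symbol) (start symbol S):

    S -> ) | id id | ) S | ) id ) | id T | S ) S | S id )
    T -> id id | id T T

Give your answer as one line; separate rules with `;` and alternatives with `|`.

Directly left-recursive nonterminal: S.
For S: α = {) S, id )}, β = {), id id, ) S, ) id ), id T}. Rewrite as S → β S' and S' → α S' | ε.

S -> ) S' | id id S' | ) S S' | ) id ) S' | id T S'; T -> id id | id T T; S' -> ) S S' | id ) S' | epsilon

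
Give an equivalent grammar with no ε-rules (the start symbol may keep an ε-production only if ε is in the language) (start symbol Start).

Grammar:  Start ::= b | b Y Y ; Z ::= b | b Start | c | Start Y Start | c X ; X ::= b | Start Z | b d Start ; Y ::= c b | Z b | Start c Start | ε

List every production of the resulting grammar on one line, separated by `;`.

The nullable symbols are {Y}.
ε ∉ L(G), so no ε-production is kept.
Add the nullable-subset variants: Start → b Y Y gives b Y Y | b Y. Z → Start Y Start gives Start Y Start | Start Start.

Start ::= b | b Y Y | b Y; Z ::= b | b Start | c | Start Y Start | Start Start | c X; X ::= b | Start Z | b d Start; Y ::= c b | Z b | Start c Start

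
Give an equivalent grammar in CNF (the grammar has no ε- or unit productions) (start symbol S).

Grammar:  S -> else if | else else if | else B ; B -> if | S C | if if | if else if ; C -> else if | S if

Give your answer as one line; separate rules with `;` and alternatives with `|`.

Introduce a nonterminal for each terminal appearing in a rule of length ≥ 2: X1 → else, X2 → if.
Binarize each right-hand side of length ≥ 3 by chaining fresh nonterminals (Y1, Y2, …): affected rules were S → X1 X1 X2; B → X2 X1 X2.

S -> X1 X2 | X1 Y1 | X1 B; B -> if | S C | X2 X2 | X2 Y2; C -> X1 X2 | S X2; X1 -> else; X2 -> if; Y1 -> X1 X2; Y2 -> X1 X2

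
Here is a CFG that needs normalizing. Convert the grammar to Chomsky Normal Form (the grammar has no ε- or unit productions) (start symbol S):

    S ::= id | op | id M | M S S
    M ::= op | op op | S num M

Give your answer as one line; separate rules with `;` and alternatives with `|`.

Introduce a nonterminal for each terminal appearing in a rule of length ≥ 2: X1 → id, X2 → op, X3 → num.
Binarize each right-hand side of length ≥ 3 by chaining fresh nonterminals (Y1, Y2, …): affected rules were S → M S S; M → S X3 M.

S ::= id | op | X1 M | M Y1; M ::= op | X2 X2 | S Y2; X1 ::= id; X2 ::= op; X3 ::= num; Y1 ::= S S; Y2 ::= X3 M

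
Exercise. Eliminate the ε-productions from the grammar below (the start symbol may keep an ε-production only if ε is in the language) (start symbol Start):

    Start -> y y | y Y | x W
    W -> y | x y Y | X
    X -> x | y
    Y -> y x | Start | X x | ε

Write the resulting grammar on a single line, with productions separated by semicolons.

Start -> y y | y Y | y | x W; W -> y | x y Y | x y | X; X -> x | y; Y -> y x | Start | X x

Nullable set = {Y}.
ε ∉ L(G), so no ε-production is kept.
Expand every rule over subsets of its nullable positions: Start → y Y gives y Y | y. W → x y Y gives x y Y | x y.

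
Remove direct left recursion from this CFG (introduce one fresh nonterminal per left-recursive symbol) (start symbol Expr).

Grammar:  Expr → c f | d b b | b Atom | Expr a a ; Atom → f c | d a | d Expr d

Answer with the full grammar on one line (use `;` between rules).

Directly left-recursive nonterminal: Expr.
For Expr: α = {a a}, β = {c f, d b b, b Atom}. Rewrite as Expr → β Expr1 and Expr1 → α Expr1 | ε.

Expr → c f Expr1 | d b b Expr1 | b Atom Expr1; Atom → f c | d a | d Expr d; Expr1 → a a Expr1 | ε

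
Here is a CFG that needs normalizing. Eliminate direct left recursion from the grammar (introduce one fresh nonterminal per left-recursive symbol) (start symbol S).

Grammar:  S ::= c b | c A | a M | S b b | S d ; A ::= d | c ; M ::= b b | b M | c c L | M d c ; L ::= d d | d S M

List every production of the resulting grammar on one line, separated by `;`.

S ::= c b S' | c A S' | a M S'; A ::= d | c; M ::= b b M' | b M M' | c c L M'; L ::= d d | d S M; S' ::= b b S' | d S' | eps; M' ::= d c M' | eps

Left recursion appears on S, M.
For S: α = {b b, d}, β = {c b, c A, a M}. Rewrite as S → β S' and S' → α S' | ε.
For M: α = {d c}, β = {b b, b M, c c L}. Rewrite as M → β M' and M' → α M' | ε.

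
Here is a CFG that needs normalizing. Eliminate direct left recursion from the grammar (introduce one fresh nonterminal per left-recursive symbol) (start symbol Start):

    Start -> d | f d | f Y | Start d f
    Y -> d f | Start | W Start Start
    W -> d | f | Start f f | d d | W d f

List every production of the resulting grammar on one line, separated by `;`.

Start -> d Start1 | f d Start1 | f Y Start1; Y -> d f | Start | W Start Start; W -> d W1 | f W1 | Start f f W1 | d d W1; Start1 -> d f Start1 | ε; W1 -> d f W1 | ε

Directly left-recursive nonterminals: Start, W.
For Start: α = {d f}, β = {d, f d, f Y}. Rewrite as Start → β Start1 and Start1 → α Start1 | ε.
For W: α = {d f}, β = {d, f, Start f f, d d}. Rewrite as W → β W1 and W1 → α W1 | ε.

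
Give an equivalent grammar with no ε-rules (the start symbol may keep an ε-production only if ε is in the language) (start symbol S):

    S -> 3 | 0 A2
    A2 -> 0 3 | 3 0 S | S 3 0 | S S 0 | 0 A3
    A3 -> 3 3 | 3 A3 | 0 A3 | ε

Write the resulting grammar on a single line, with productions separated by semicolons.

Nullable set = {A3}.
ε ∉ L(G), so no ε-production is kept.
Add the nullable-subset variants: A2 → 0 A3 gives 0 A3 | 0. A3 → 3 A3 gives 3 A3 | 3. A3 → 0 A3 gives 0 A3 | 0.

S -> 3 | 0 A2; A2 -> 0 3 | 3 0 S | S 3 0 | S S 0 | 0 A3 | 0; A3 -> 3 3 | 3 A3 | 3 | 0 A3 | 0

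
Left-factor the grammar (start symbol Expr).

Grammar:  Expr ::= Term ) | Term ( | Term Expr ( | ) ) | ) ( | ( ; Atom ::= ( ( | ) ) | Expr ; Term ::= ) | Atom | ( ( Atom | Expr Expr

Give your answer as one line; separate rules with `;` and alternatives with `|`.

Expr ::= ( | Term Expr1 | ) Expr2; Atom ::= ( ( | ) ) | Expr; Term ::= ) | Atom | ( ( Atom | Expr Expr; Expr1 ::= ) | ( | Expr (; Expr2 ::= ) | (

Expr has alternatives sharing prefix 'Term': factor to Expr → Term Expr1 with Expr1 → ) | ( | Expr (.
Expr has alternatives sharing prefix ')': factor to Expr → ) Expr2 with Expr2 → ) | (.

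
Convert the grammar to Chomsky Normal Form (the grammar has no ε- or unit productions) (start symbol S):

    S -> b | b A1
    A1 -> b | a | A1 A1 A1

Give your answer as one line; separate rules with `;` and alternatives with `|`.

S -> b | X1 A1; A1 -> b | a | A1 Y1; X1 -> b; Y1 -> A1 A1

Introduce a nonterminal for each terminal appearing in a rule of length ≥ 2: X1 → b.
Binarize each right-hand side of length ≥ 3 by chaining fresh nonterminals (Y1, Y2, …): affected rules were A1 → A1 A1 A1.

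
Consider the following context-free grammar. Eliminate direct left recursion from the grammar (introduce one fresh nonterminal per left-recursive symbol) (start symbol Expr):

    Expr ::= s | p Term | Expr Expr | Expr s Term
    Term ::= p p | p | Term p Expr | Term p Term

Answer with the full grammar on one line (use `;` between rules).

Directly left-recursive nonterminals: Expr, Term.
For Expr: α = {Expr, s Term}, β = {s, p Term}. Rewrite as Expr → β Expr1 and Expr1 → α Expr1 | ε.
For Term: α = {p Expr, p Term}, β = {p p, p}. Rewrite as Term → β Term1 and Term1 → α Term1 | ε.

Expr ::= s Expr1 | p Term Expr1; Term ::= p p Term1 | p Term1; Expr1 ::= Expr Expr1 | s Term Expr1 | ε; Term1 ::= p Expr Term1 | p Term Term1 | ε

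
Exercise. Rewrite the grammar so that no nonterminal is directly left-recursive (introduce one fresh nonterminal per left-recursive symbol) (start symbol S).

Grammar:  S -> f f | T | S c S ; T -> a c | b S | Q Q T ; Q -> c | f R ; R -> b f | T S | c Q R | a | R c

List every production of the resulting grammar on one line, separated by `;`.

S -> f f S' | T S'; T -> a c | b S | Q Q T; Q -> c | f R; R -> b f R' | T S R' | c Q R R' | a R'; S' -> c S S' | eps; R' -> c R' | eps

S, R are directly left-recursive.
For S: α = {c S}, β = {f f, T}. Rewrite as S → β S' and S' → α S' | ε.
For R: α = {c}, β = {b f, T S, c Q R, a}. Rewrite as R → β R' and R' → α R' | ε.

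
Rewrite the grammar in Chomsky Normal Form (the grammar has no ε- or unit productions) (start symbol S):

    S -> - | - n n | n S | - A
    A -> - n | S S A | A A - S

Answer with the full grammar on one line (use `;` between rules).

Introduce a nonterminal for each terminal appearing in a rule of length ≥ 2: X1 → -, X2 → n.
Binarize each right-hand side of length ≥ 3 by chaining fresh nonterminals (Y1, Y2, …): affected rules were S → X1 X2 X2; A → S S A; A → A A X1 S.

S -> - | X1 Y1 | X2 S | X1 A; A -> X1 X2 | S Y2 | A Y3; X1 -> -; X2 -> n; Y1 -> X2 X2; Y2 -> S A; Y3 -> A Y4; Y4 -> X1 S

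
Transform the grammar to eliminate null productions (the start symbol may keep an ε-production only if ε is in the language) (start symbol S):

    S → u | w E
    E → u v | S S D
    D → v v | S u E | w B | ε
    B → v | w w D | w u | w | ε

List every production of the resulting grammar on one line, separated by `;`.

S → u | w E; E → u v | S S D | S S; D → v v | S u E | w B | w; B → v | w w D | w w | w u | w

The nullable symbols are {B, D}.
ε ∉ L(G), so no ε-production is kept.
For each production, add variants omitting each subset of nullable occurrences: E → S S D gives S S D | S S. D → w B gives w B | w. B → w w D gives w w D | w w.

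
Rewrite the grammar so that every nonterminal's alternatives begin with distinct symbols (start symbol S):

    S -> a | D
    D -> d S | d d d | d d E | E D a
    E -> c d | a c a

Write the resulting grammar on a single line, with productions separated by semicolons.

S -> a | D; D -> E D a | d D'; E -> c d | a c a; D' -> S | d D''; D'' -> d | E

D has alternatives sharing prefix 'd': factor to D → d D' with D' → S | d d | d E.
D' has alternatives sharing prefix 'd': factor to D' → d D'' with D'' → d | E.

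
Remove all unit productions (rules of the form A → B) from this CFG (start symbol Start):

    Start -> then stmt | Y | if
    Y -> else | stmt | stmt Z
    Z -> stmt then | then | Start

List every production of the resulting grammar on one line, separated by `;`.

Unit pairs: Start ⇒* {Y}; Z ⇒* {Start, Y}.
For every A with A ⇒* B via unit rules, add B's non-unit alternatives to A; then delete every rule of the form X → Y.

Start -> then stmt | if | else | stmt | stmt Z; Y -> else | stmt | stmt Z; Z -> stmt then | then | then stmt | if | else | stmt | stmt Z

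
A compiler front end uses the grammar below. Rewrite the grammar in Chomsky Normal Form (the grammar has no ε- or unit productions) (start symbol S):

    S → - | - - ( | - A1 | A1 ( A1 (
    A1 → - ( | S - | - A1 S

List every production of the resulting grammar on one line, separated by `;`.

Introduce a nonterminal for each terminal appearing in a rule of length ≥ 2: X1 → -, X2 → (.
Binarize each right-hand side of length ≥ 3 by chaining fresh nonterminals (Y1, Y2, …): affected rules were S → X1 X1 X2; S → A1 X2 A1 X2; A1 → X1 A1 S.

S → - | X1 Y1 | X1 A1 | A1 Y2; A1 → X1 X2 | S X1 | X1 Y4; X1 → -; X2 → (; Y1 → X1 X2; Y2 → X2 Y3; Y3 → A1 X2; Y4 → A1 S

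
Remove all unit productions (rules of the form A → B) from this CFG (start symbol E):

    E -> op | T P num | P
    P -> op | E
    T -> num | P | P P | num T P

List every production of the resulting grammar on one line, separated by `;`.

Unit pairs: E ⇒* {P}; P ⇒* {E}; T ⇒* {E, P}.
Replace each nonterminal's rules with the union of the non-unit rules of every nonterminal it unit-derives.

E -> op | T P num; P -> op | T P num; T -> op | T P num | num | P P | num T P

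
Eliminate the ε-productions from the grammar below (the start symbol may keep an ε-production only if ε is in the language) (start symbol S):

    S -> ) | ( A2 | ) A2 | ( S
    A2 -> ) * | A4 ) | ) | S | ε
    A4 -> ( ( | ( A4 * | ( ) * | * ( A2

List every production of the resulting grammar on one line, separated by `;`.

The nullable symbols are {A2}.
ε ∉ L(G), so no ε-production is kept.
Add the nullable-subset variants: S → ( A2 gives ( A2 | (. A4 → * ( A2 gives * ( A2 | * (.

S -> ) | ( A2 | ( | ) A2 | ( S; A2 -> ) * | A4 ) | ) | S; A4 -> ( ( | ( A4 * | ( ) * | * ( A2 | * (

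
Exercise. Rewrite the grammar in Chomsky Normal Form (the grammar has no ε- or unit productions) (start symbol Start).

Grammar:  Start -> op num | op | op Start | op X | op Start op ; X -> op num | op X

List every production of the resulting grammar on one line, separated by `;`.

Introduce a nonterminal for each terminal appearing in a rule of length ≥ 2: X1 → op, X2 → num.
Binarize each right-hand side of length ≥ 3 by chaining fresh nonterminals (Y1, Y2, …): affected rules were Start → X1 Start X1.

Start -> X1 X2 | op | X1 Start | X1 X | X1 Y1; X -> X1 X2 | X1 X; X1 -> op; X2 -> num; Y1 -> Start X1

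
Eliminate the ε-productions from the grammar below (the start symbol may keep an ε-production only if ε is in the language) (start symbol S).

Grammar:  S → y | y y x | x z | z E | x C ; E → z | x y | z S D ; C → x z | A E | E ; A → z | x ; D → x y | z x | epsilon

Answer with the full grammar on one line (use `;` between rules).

S → y | y y x | x z | z E | x C; E → z | x y | z S D | z S; C → x z | A E | E; A → z | x; D → x y | z x

The nullable symbols are {D}.
ε ∉ L(G), so no ε-production is kept.
Expand every rule over subsets of its nullable positions: E → z S D gives z S D | z S.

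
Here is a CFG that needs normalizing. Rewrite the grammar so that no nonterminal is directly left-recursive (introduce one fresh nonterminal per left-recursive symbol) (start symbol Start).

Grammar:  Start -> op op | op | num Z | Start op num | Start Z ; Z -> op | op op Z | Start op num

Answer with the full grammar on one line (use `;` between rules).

Start is directly left-recursive.
For Start: α = {op num, Z}, β = {op op, op, num Z}. Rewrite as Start → β Start1 and Start1 → α Start1 | ε.

Start -> op op Start1 | op Start1 | num Z Start1; Z -> op | op op Z | Start op num; Start1 -> op num Start1 | Z Start1 | eps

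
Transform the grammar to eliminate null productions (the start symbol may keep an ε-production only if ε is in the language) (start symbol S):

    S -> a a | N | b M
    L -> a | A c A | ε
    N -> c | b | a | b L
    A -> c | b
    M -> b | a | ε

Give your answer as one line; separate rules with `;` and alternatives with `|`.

S -> a a | N | b M | b; L -> a | A c A; N -> c | b | a | b L; A -> c | b; M -> b | a

Nullable nonterminals: {L, M}.
ε ∉ L(G), so no ε-production is kept.
For each production, add variants omitting each subset of nullable occurrences: S → b M gives b M | b.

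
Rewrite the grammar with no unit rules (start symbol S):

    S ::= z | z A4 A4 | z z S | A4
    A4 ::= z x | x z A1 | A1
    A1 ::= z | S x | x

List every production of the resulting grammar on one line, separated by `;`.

S ::= z x | x z A1 | z | S x | x | z A4 A4 | z z S; A4 ::= z x | x z A1 | z | S x | x; A1 ::= z | S x | x

Unit pairs: A4 ⇒* {A1}; S ⇒* {A1, A4}.
For every A with A ⇒* B via unit rules, add B's non-unit alternatives to A; then delete every rule of the form X → Y.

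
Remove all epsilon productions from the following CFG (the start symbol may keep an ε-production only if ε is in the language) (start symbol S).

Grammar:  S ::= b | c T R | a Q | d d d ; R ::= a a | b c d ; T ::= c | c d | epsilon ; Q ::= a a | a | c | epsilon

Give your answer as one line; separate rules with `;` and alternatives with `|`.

S ::= b | c T R | c R | a Q | a | d d d; R ::= a a | b c d; T ::= c | c d; Q ::= a a | a | c

The nullable symbols are {Q, T}.
ε ∉ L(G), so no ε-production is kept.
Expand every rule over subsets of its nullable positions: S → c T R gives c T R | c R. S → a Q gives a Q | a.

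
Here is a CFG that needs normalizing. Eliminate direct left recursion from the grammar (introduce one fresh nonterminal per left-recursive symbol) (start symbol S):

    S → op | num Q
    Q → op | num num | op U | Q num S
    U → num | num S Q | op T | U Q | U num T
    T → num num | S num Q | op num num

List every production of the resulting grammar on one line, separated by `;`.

Q, U are directly left-recursive.
For Q: α = {num S}, β = {op, num num, op U}. Rewrite as Q → β Q' and Q' → α Q' | ε.
For U: α = {Q, num T}, β = {num, num S Q, op T}. Rewrite as U → β U' and U' → α U' | ε.

S → op | num Q; Q → op Q' | num num Q' | op U Q'; U → num U' | num S Q U' | op T U'; T → num num | S num Q | op num num; Q' → num S Q' | ε; U' → Q U' | num T U' | ε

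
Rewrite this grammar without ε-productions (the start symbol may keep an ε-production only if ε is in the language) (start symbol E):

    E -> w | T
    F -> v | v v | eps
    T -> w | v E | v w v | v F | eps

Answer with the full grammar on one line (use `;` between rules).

Nullable set = {E, F, T}.
ε ∈ L(G) since E is nullable, so keep E → ε.
Add the nullable-subset variants: T → v E gives v E | v.

E -> w | T | eps; F -> v | v v; T -> w | v E | v | v w v | v F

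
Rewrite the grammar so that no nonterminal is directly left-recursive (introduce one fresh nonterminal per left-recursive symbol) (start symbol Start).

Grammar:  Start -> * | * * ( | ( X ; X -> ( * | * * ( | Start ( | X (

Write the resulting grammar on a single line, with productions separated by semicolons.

Left recursion appears on X.
For X: α = {(}, β = {( *, * * (, Start (}. Rewrite as X → β X1 and X1 → α X1 | ε.

Start -> * | * * ( | ( X; X -> ( * X1 | * * ( X1 | Start ( X1; X1 -> ( X1 | ε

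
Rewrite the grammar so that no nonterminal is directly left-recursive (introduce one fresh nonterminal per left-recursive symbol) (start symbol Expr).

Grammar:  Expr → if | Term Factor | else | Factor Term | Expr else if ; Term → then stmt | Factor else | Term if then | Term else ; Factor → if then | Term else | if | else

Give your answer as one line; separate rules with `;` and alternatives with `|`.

Directly left-recursive nonterminals: Expr, Term.
For Expr: α = {else if}, β = {if, Term Factor, else, Factor Term}. Rewrite as Expr → β Expr1 and Expr1 → α Expr1 | ε.
For Term: α = {if then, else}, β = {then stmt, Factor else}. Rewrite as Term → β Term1 and Term1 → α Term1 | ε.

Expr → if Expr1 | Term Factor Expr1 | else Expr1 | Factor Term Expr1; Term → then stmt Term1 | Factor else Term1; Factor → if then | Term else | if | else; Expr1 → else if Expr1 | ε; Term1 → if then Term1 | else Term1 | ε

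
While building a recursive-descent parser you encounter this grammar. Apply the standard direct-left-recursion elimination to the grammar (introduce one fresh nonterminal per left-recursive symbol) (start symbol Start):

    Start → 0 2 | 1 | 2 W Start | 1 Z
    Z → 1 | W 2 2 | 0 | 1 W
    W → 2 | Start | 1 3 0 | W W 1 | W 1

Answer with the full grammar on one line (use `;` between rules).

Directly left-recursive nonterminal: W.
For W: α = {W 1, 1}, β = {2, Start, 1 3 0}. Rewrite as W → β W1 and W1 → α W1 | ε.

Start → 0 2 | 1 | 2 W Start | 1 Z; Z → 1 | W 2 2 | 0 | 1 W; W → 2 W1 | Start W1 | 1 3 0 W1; W1 → W 1 W1 | 1 W1 | ε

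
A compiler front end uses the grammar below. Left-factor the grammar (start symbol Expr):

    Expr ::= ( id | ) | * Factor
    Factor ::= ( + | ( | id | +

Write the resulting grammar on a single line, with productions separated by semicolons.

Expr ::= ( id | ) | * Factor; Factor ::= id | + | ( Factor1; Factor1 ::= + | epsilon

Factor has alternatives sharing prefix '(': factor to Factor → ( Factor1 with Factor1 → + | ε.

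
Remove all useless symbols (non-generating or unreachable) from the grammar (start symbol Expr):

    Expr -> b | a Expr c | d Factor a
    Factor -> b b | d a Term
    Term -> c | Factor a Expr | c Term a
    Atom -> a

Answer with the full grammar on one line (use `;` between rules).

Generating nonterminals: {Atom, Expr, Factor, Term}.
Reachable from Expr after that: {Expr, Factor, Term}.
Removed useless symbols: {Atom} and every production mentioning them.

Expr -> b | a Expr c | d Factor a; Factor -> b b | d a Term; Term -> c | Factor a Expr | c Term a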